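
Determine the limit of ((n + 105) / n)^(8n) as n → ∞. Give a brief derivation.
lim = e^840

Rewrite as (1 + 105/n)^(8n). By the standard limit (1 + x/n)^n → e^x, we have (1 + 105/n)^n → e^105, and raising to the 8th power gives e^840.
More precisely, ln[(1 + 105/n)^(8n)] = 8n · ln(1 + 105/n) = 8n · (105/n + O(1/n^2)) = 840 + O(1/n) → 840.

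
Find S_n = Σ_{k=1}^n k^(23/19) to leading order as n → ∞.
S_n ~ (19/42) · n^(42/19)

Integral comparison: Σ_{k=1}^n k^(23/19) = ∫_0^n x^(23/19) dx + O(n^(23/19)). The integral is n^(1 + 23/19) / (1 + 23/19) = n^((23+19)/19) / ((23+19)/19) = (19/42) · n^(42/19).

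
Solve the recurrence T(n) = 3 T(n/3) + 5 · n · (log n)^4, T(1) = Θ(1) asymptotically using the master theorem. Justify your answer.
T(n) = Θ(n · (log n)^5)

Here log_3 3 = 1 and f(n) = 5 · n · (log n)^4 = Θ(n^(log_3 3) · (log n)^4). This is the extended Case 2 of the master theorem (f matches the critical exponent up to log factors), giving T(n) = Θ(n^(log_3 3) · (log n)^(4+1)) = Θ(n · (log n)^5).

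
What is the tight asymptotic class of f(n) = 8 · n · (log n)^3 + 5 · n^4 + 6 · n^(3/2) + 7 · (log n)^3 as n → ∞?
f(n) ∈ Θ(n^4)

Compare the terms by growth order. For large n, n^a · (log n)^b dominates n^a' · (log n)^b' iff a > a', or (a = a' and b > b'). Ranking the 4 terms shows the dominant one is 5 · n^4. Hence f(n) ∈ Θ(n^4).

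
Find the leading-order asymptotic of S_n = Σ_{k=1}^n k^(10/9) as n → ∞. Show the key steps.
S_n ~ (9/19) · n^(19/9)

Integral comparison: Σ_{k=1}^n k^(10/9) = ∫_0^n x^(10/9) dx + O(n^(10/9)). The integral is n^(1 + 10/9) / (1 + 10/9) = n^((10+9)/9) / ((10+9)/9) = (9/19) · n^(19/9).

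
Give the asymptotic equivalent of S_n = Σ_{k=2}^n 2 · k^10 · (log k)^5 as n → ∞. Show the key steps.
S_n ~ 2 · n^11 · (log n)^5 / 11

By integral comparison, S_n = ∫_1^n 2 · x^10 · (log x)^5 dx + O(n^10 · (log n)^5). For the integral, the leading term of ∫_1^n x^10 (log x)^5 dx is n^11/11 · (log n)^5 (by repeated integration by parts; each step lowers the log-exponent and produces a relatively O(1/log n) correction). Hence S_n ~ 2 · n^11 · (log n)^5 / 11.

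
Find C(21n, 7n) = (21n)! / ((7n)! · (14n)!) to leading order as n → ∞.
C(21n, 7n) ~ (27/4)^(7n) · sqrt(3/(4π·7n))

Write N = 7n. Apply Stirling to each factorial:
  (3N)! ~ sqrt(2π·3N) · (3N/e)^(3N),
  N! ~ sqrt(2π N) · (N/e)^N,
  (2N)! ~ sqrt(2π·2N) · (2N/e)^(2N).
The exponential factors combine to (3N)^(3N) / (N^N · (2N)^(2N)) = 3^(3N)/2^(2N) = (3^3/2^2)^N = (27/4)^N.
The square-root prefactors combine to sqrt(2π·3N) / (sqrt(2π N)·sqrt(2π·2N)) = sqrt(3 / (2π·2·N)) = sqrt(3/(4π·7n)).
Substituting N = 7n: C(21n, 7n) ~ (27/4)^(7n) · sqrt(3/(4π·7n)).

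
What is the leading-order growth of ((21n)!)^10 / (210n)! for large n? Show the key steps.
((21n)!)^10/(210n)! ~ ((2π·21n)^(9/2) / sqrt(10)) · 10^(−10·21n)  →  0

Write N = 21n. Stirling: N! ~ sqrt(2π N)(N/e)^N and (10N)! ~ sqrt(2π·10N)·(10N/e)^(10N).
  (N!)^10/(10N)! ~ (2π N)^(10/2) (N/e)^(10N) / [sqrt(2π·10N) (10N/e)^(10N)]
     = (2π N)^(10/2) / sqrt(2π·10N) · (N/(10N))^(10N)
     = (2π N)^((10−1)/2) / sqrt(10) · 10^(−10N).
Since 10^10 > 1, the factor 10^(−10N) decays exponentially, so the ratio → 0. Substituting N = 21n gives the stated form.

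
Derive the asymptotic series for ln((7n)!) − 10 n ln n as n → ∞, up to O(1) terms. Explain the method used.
ln((7n)!) − 10 n ln n = −3 n ln n + 7(ln 7 − 1) n + (1/2) ln(2π·7n) + O(1/n)

Stirling: ln((7n)!) = 7n ln(7n) − 7n + (1/2) ln(2π·7n) + O(1/n).
Expand 7n ln(7n) = 7n (ln n + ln 7) = 7n ln n + 7n ln 7.
Subtract 10n ln n: leading term is (7 − 10) n ln n = −3 n ln n. The next term is 7n ln 7 − 7n = 7(ln 7 − 1) n. Then the (1/2) ln(2π·7n) correction.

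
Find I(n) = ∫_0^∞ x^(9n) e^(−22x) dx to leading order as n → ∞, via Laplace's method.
I(n) ~ (sqrt(2π·9n) / 22) · (9n/(22e))^(9n)

Write the integrand as exp(9n ln x − 22x) and set f(x) = 9n ln x − 22x. Then f'(x) = 9n/x − 22 = 0 at x* = 9n/22, and f''(x*) = −9n/x*^2 = −22^2/(9n). Laplace's method (interior maximum) gives
  I(n) ~ e^(f(x*)) · sqrt(2π / |f''(x*)|)
        = exp(9n ln(9n/22) − 9n) · sqrt(2π · 9n / 22^2)
        = (9n/22)^(9n) e^(−9n) · sqrt(2π·9n) / 22
        = (sqrt(2π·9n) / 22) · (9n/(22e))^(9n).
This matches Γ(9n+1)/22^(9n+1) with Stirling applied to Γ.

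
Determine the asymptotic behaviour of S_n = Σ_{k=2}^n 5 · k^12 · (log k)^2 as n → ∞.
S_n ~ 5 · n^13 · (log n)^2 / 13

By integral comparison, S_n = ∫_1^n 5 · x^12 · (log x)^2 dx + O(n^12 · (log n)^2). For the integral, the leading term of ∫_1^n x^12 (log x)^2 dx is n^13/13 · (log n)^2 (by repeated integration by parts; each step lowers the log-exponent and produces a relatively O(1/log n) correction). Hence S_n ~ 5 · n^13 · (log n)^2 / 13.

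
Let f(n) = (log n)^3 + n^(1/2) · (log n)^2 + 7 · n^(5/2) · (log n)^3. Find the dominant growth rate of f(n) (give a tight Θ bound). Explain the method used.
f(n) ∈ Θ(n^(5/2) · (log n)^3)

Compare the terms by growth order. For large n, n^a · (log n)^b dominates n^a' · (log n)^b' iff a > a', or (a = a' and b > b'). Ranking the 3 terms shows the dominant one is 7 · n^(5/2) · (log n)^3. Hence f(n) ∈ Θ(n^(5/2) · (log n)^3).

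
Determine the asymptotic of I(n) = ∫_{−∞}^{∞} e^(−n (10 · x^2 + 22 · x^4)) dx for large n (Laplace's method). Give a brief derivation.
I(n) ~ sqrt(π/(10n))

φ(x) = 10 · x^2 + 22 · x^4 has its unique global minimum at x* = 0 (since φ'(x) = 20x + 88x^3 = 0 only at x = 0 for real x with both coefficients positive, and φ → ∞ as |x| → ∞). At x* = 0, φ(0) = 0 and φ''(0) = 20. Laplace's method then gives
  I(n) ~ sqrt(2π / (n · φ''(0))) · e^(−n φ(0)) = sqrt(2π / (20n)) = sqrt(π/(10n)).
The 22 · x^4 term contributes only at subleading order (an O(1/n) relative correction).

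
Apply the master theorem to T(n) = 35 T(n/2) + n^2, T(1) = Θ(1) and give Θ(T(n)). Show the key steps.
T(n) = Θ(n^(log_2 35))

Master theorem: compare f(n) = n^2 to n^(log_2 35) where log_2 35 ≈ 5.129. Since 2 < log_2 35, we have f(n) = O(n^(log_2 35 − ε)) for some ε > 0 — Case 1. Hence T(n) = Θ(n^(log_2 35)).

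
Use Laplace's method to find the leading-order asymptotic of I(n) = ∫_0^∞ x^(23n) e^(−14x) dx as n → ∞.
I(n) ~ (sqrt(2π·23n) / 14) · (23n/(14e))^(23n)

Write the integrand as exp(23n ln x − 14x) and set f(x) = 23n ln x − 14x. Then f'(x) = 23n/x − 14 = 0 at x* = 23n/14, and f''(x*) = −23n/x*^2 = −14^2/(23n). Laplace's method (interior maximum) gives
  I(n) ~ e^(f(x*)) · sqrt(2π / |f''(x*)|)
        = exp(23n ln(23n/14) − 23n) · sqrt(2π · 23n / 14^2)
        = (23n/14)^(23n) e^(−23n) · sqrt(2π·23n) / 14
        = (sqrt(2π·23n) / 14) · (23n/(14e))^(23n).
This matches Γ(23n+1)/14^(23n+1) with Stirling applied to Γ.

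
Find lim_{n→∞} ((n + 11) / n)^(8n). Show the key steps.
lim = e^88

Rewrite as (1 + 11/n)^(8n). By the standard limit (1 + x/n)^n → e^x, we have (1 + 11/n)^n → e^11, and raising to the 8th power gives e^88.
More precisely, ln[(1 + 11/n)^(8n)] = 8n · ln(1 + 11/n) = 8n · (11/n + O(1/n^2)) = 88 + O(1/n) → 88.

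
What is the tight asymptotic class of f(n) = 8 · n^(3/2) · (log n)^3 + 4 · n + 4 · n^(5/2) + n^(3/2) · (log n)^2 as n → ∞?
f(n) ∈ Θ(n^(5/2))

Compare the terms by growth order. For large n, n^a · (log n)^b dominates n^a' · (log n)^b' iff a > a', or (a = a' and b > b'). Ranking the 4 terms shows the dominant one is 4 · n^(5/2). Hence f(n) ∈ Θ(n^(5/2)).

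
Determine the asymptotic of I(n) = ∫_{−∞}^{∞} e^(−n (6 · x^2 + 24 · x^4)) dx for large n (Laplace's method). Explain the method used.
I(n) ~ sqrt(π/(6n))

φ(x) = 6 · x^2 + 24 · x^4 has its unique global minimum at x* = 0 (since φ'(x) = 12x + 96x^3 = 0 only at x = 0 for real x with both coefficients positive, and φ → ∞ as |x| → ∞). At x* = 0, φ(0) = 0 and φ''(0) = 12. Laplace's method then gives
  I(n) ~ sqrt(2π / (n · φ''(0))) · e^(−n φ(0)) = sqrt(2π / (12n)) = sqrt(π/(6n)).
The 24 · x^4 term contributes only at subleading order (an O(1/n) relative correction).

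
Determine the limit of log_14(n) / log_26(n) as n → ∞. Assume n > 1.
lim = ln(26) / ln(14) = log_14(26)

Change of base: log_14(n) = ln n / ln 14 and log_26(n) = ln n / ln 26. The ratio is (ln n / ln 14) · (ln 26 / ln n) = ln 26 / ln 14, a constant independent of n. So the limit is ln 26 / ln 14 = log_14(26).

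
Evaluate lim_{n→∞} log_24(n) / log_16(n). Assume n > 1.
lim = ln(16) / ln(24) = log_24(16)

Change of base: log_24(n) = ln n / ln 24 and log_16(n) = ln n / ln 16. The ratio is (ln n / ln 24) · (ln 16 / ln n) = ln 16 / ln 24, a constant independent of n. So the limit is ln 16 / ln 24 = log_24(16).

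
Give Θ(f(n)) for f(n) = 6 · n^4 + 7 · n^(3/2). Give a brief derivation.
f(n) ∈ Θ(n^4)

Compare the terms by growth order. For large n, n^a · (log n)^b dominates n^a' · (log n)^b' iff a > a', or (a = a' and b > b'). Ranking the 2 terms shows the dominant one is 6 · n^4. Hence f(n) ∈ Θ(n^4).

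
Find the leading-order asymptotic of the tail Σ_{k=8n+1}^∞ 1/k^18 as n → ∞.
Σ_{k>8n} 1/k^18 ~ 1/(17 · (8n)^17)

Compare to the integral: ∫_{8n}^∞ x^(−18) dx = [−x^(−17)/17]_{8n}^∞ = 1/((18−1)·(8n)^17). Euler-Maclaurin then gives
  Σ_{k>8n} 1/k^18 = ∫_{8n}^∞ dx/x^18 − 1/(2·(8n)^18) + O(1/(8n)^19).
(Equivalently this is ζ(18) − Σ_{k≤8n} 1/k^18.)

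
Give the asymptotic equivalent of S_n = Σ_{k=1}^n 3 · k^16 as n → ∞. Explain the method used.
S_n ~ 3 · n^17 / 17

By integral comparison (Euler-Maclaurin), Σ_{k=1}^n 3 · k^16 = 3 · ∫_0^n x^16 dx + O(n^16) = 3 · n^17/17 + O(n^16). (Equivalently, Faulhaber's formula gives the same leading term.)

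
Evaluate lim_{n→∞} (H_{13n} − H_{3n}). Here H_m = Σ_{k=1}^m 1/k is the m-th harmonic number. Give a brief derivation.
lim = ln(13/3)

Euler-Maclaurin gives H_m = ln m + γ + 1/(2m) + O(1/m^2). The γ and O(1/m) terms cancel in the difference:
  H_{13n} − H_{3n} = ln(13n) − ln(3n) + O(1/n) = ln(13/3) + O(1/n).
Hence the limit is ln(13/3).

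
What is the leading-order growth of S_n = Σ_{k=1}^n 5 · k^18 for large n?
S_n ~ 5 · n^19 / 19

By integral comparison (Euler-Maclaurin), Σ_{k=1}^n 5 · k^18 = 5 · ∫_0^n x^18 dx + O(n^18) = 5 · n^19/19 + O(n^18). (Equivalently, Faulhaber's formula gives the same leading term.)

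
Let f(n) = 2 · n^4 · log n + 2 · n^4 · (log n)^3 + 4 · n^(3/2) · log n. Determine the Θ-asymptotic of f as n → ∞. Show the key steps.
f(n) ∈ Θ(n^4 · (log n)^3)

Compare the terms by growth order. For large n, n^a · (log n)^b dominates n^a' · (log n)^b' iff a > a', or (a = a' and b > b'). Ranking the 3 terms shows the dominant one is 2 · n^4 · (log n)^3. Hence f(n) ∈ Θ(n^4 · (log n)^3).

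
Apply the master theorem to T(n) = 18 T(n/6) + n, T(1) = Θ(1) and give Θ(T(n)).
T(n) = Θ(n^(log_6 18))

Master theorem: compare f(n) = n to n^(log_6 18) where log_6 18 ≈ 1.613. Since 1 < log_6 18, we have f(n) = O(n^(log_6 18 − ε)) for some ε > 0 — Case 1. Hence T(n) = Θ(n^(log_6 18)).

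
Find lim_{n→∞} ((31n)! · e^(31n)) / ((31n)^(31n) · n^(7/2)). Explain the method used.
lim = 0

Stirling: (31n)! ~ sqrt(2π·31n) · (31n/e)^(31n). Hence
  (31n)! · e^(31n) / (31n)^(31n) ~ sqrt(2π·31n).
Dividing by n^(7/2): sqrt(2π·31n) / n^(7/2) = sqrt(2π·31) · n^((1−7)/2), so the expression behaves like sqrt(2π·31) · n^((1−7)/2) → 0.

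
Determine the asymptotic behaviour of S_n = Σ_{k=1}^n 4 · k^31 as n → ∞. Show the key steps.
S_n ~ n^32 / 8

By integral comparison (Euler-Maclaurin), Σ_{k=1}^n 4 · k^31 = 4 · ∫_0^n x^31 dx + O(n^31) = 4 · n^32/32 = n^32 / 8 + O(n^31). (Equivalently, Faulhaber's formula gives the same leading term.)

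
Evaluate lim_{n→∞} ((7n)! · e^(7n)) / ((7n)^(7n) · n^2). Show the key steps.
lim = 0

Stirling: (7n)! ~ sqrt(2π·7n) · (7n/e)^(7n). Hence
  (7n)! · e^(7n) / (7n)^(7n) ~ sqrt(2π·7n).
Dividing by n^2: sqrt(2π·7n) / n^2 = sqrt(2π·7) · n^((1−4)/2), so the expression behaves like sqrt(2π·7) · n^((1−4)/2) → 0.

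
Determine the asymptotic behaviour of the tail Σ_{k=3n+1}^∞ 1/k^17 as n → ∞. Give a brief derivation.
Σ_{k>3n} 1/k^17 ~ 1/(16 · (3n)^16)

Compare to the integral: ∫_{3n}^∞ x^(−17) dx = [−x^(−16)/16]_{3n}^∞ = 1/((17−1)·(3n)^16). Euler-Maclaurin then gives
  Σ_{k>3n} 1/k^17 = ∫_{3n}^∞ dx/x^17 − 1/(2·(3n)^17) + O(1/(3n)^18).
(Equivalently this is ζ(17) − Σ_{k≤3n} 1/k^17.)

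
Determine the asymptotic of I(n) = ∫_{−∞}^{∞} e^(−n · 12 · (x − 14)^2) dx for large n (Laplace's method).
I(n) = sqrt(π/(12n))

Here φ(x) = 12 · (x − 14)^2 has its unique minimum at x* = 14 with φ(x*) = 0 and φ''(x*) = 24. Laplace's method gives
  I(n) ~ e^(−n φ(x*)) · sqrt(2π / (n · φ''(x*))) = sqrt(2π / (24n)) = sqrt(π/(12n)).
This is exact: substituting u = (x − 14)·sqrt(12n) gives I(n) = (1/sqrt(12n)) ∫_{−∞}^{∞} e^(−u^2) du = sqrt(π/(12n)).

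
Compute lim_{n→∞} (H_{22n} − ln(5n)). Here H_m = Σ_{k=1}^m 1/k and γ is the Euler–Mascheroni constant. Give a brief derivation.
lim = ln(22/5) + γ

By Euler-Maclaurin, H_m = ln m + γ + O(1/m). So
  H_{22n} − ln(5n) = ln(22n) + γ − ln(5n) + O(1/n)
                       = ln(22/5) + γ + O(1/n).
Hence the limit is ln(22/5) + γ.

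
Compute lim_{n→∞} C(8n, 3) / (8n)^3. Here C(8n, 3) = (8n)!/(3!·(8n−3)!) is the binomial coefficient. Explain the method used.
lim = 1/3! = 1/6

With N = 8n → ∞: C(N, 3) / N^3 = [N(N−1)…(N−2)] / (3! · N^3) = (1/3!) · 1 · (1 − 1/(8n)) · (1 − 2/(8n)). Each factor → 1 as N → ∞, so the limit is 1/3! = 1/6.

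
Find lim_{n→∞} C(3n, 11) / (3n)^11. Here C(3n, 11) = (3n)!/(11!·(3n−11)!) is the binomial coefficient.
lim = 1/11! = 1/39916800

With N = 3n → ∞: C(N, 11) / N^11 = [N(N−1)…(N−10)] / (11! · N^11) = (1/11!) · 1 · (1 − 1/(3n)) · … · (1 − 10/(3n)). Each factor → 1 as N → ∞, so the limit is 1/11! = 1/39916800.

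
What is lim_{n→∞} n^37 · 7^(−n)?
lim = 0

Exponentials with base > 1 dominate every fixed polynomial: for any fixed c, n^c / 7^n → 0 as n → ∞ (e.g. by the ratio test, or by writing 7^n = e^(n ln 7) and noting e^(n ln 7) / n^c → ∞). Hence n^37 · 7^(−n) = n^37 / 7^n → 0.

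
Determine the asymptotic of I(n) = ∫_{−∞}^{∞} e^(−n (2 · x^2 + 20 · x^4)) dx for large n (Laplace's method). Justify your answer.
I(n) ~ sqrt(π/(2n))

φ(x) = 2 · x^2 + 20 · x^4 has its unique global minimum at x* = 0 (since φ'(x) = 4x + 80x^3 = 0 only at x = 0 for real x with both coefficients positive, and φ → ∞ as |x| → ∞). At x* = 0, φ(0) = 0 and φ''(0) = 4. Laplace's method then gives
  I(n) ~ sqrt(2π / (n · φ''(0))) · e^(−n φ(0)) = sqrt(2π / (4n)) = sqrt(π/(2n)).
The 20 · x^4 term contributes only at subleading order (an O(1/n) relative correction).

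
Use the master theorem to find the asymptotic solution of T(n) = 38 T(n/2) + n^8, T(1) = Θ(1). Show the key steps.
T(n) = Θ(n^8)

log_2 38 ≈ 5.248. f(n) = n^8 dominates n^(log_2 38) since 8 > 5.248, and the regularity condition a·f(n/b) = 38·(n/2)^8 = (38/256)·n^8 ≤ c·f(n) holds with c = 38/256 ≈ 0.148 < 1. So this is Case 3: T(n) = Θ(f(n)) = Θ(n^8).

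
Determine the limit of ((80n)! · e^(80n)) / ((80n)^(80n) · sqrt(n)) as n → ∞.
lim = sqrt(2π·80)

Stirling: (80n)! ~ sqrt(2π·80n) · (80n/e)^(80n). Hence
  (80n)! · e^(80n) / (80n)^(80n) ~ sqrt(2π·80n).
Dividing by sqrt(n): sqrt(2π·80n) / sqrt(n) = sqrt(2π·80) · n^((1−1)/2), so the limit is sqrt(2π·80).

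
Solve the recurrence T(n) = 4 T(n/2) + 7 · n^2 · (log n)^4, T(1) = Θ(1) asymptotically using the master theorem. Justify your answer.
T(n) = Θ(n^2 · (log n)^5)

Here log_2 4 = 2 and f(n) = 7 · n^2 · (log n)^4 = Θ(n^(log_2 4) · (log n)^4). This is the extended Case 2 of the master theorem (f matches the critical exponent up to log factors), giving T(n) = Θ(n^(log_2 4) · (log n)^(4+1)) = Θ(n^2 · (log n)^5).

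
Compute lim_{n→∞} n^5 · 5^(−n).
lim = 0

Exponentials with base > 1 dominate every fixed polynomial: for any fixed c, n^c / 5^n → 0 as n → ∞ (e.g. by the ratio test, or by writing 5^n = e^(n ln 5) and noting e^(n ln 5) / n^c → ∞). Hence n^5 · 5^(−n) = n^5 / 5^n → 0.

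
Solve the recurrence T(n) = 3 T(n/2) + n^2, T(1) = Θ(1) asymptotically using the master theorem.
T(n) = Θ(n^2)

log_2 3 ≈ 1.585. f(n) = n^2 dominates n^(log_2 3) since 2 > 1.585, and the regularity condition a·f(n/b) = 3·(n/2)^2 = (3/4)·n^2 ≤ c·f(n) holds with c = 3/4 ≈ 0.75 < 1. So this is Case 3: T(n) = Θ(f(n)) = Θ(n^2).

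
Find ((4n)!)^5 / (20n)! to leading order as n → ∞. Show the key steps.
((4n)!)^5/(20n)! ~ ((2π·4n)^(4/2) / sqrt(5)) · 5^(−5·4n)  →  0

Write N = 4n. Stirling: N! ~ sqrt(2π N)(N/e)^N and (5N)! ~ sqrt(2π·5N)·(5N/e)^(5N).
  (N!)^5/(5N)! ~ (2π N)^(5/2) (N/e)^(5N) / [sqrt(2π·5N) (5N/e)^(5N)]
     = (2π N)^(5/2) / sqrt(2π·5N) · (N/(5N))^(5N)
     = (2π N)^((5−1)/2) / sqrt(5) · 5^(−5N).
Since 5^5 > 1, the factor 5^(−5N) decays exponentially, so the ratio → 0. Substituting N = 4n gives the stated form.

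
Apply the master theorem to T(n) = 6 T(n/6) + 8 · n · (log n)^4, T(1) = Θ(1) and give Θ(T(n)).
T(n) = Θ(n · (log n)^5)

Here log_6 6 = 1 and f(n) = 8 · n · (log n)^4 = Θ(n^(log_6 6) · (log n)^4). This is the extended Case 2 of the master theorem (f matches the critical exponent up to log factors), giving T(n) = Θ(n^(log_6 6) · (log n)^(4+1)) = Θ(n · (log n)^5).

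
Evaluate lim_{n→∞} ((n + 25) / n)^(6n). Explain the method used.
lim = e^150

Rewrite as (1 + 25/n)^(6n). By the standard limit (1 + x/n)^n → e^x, we have (1 + 25/n)^n → e^25, and raising to the 6th power gives e^150.
More precisely, ln[(1 + 25/n)^(6n)] = 6n · ln(1 + 25/n) = 6n · (25/n + O(1/n^2)) = 150 + O(1/n) → 150.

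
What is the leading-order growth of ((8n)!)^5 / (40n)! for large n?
((8n)!)^5/(40n)! ~ ((2π·8n)^(4/2) / sqrt(5)) · 5^(−5·8n)  →  0

Write N = 8n. Stirling: N! ~ sqrt(2π N)(N/e)^N and (5N)! ~ sqrt(2π·5N)·(5N/e)^(5N).
  (N!)^5/(5N)! ~ (2π N)^(5/2) (N/e)^(5N) / [sqrt(2π·5N) (5N/e)^(5N)]
     = (2π N)^(5/2) / sqrt(2π·5N) · (N/(5N))^(5N)
     = (2π N)^((5−1)/2) / sqrt(5) · 5^(−5N).
Since 5^5 > 1, the factor 5^(−5N) decays exponentially, so the ratio → 0. Substituting N = 8n gives the stated form.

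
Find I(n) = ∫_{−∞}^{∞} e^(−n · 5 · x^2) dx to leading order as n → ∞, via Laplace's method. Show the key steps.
I(n) = sqrt(π/(5n))

Here φ(x) = 5 · x^2 has its unique minimum at x* = 0 with φ(x*) = 0 and φ''(x*) = 10. Laplace's method gives
  I(n) ~ e^(−n φ(x*)) · sqrt(2π / (n · φ''(x*))) = sqrt(2π / (10n)) = sqrt(π/(5n)).
This is exact: substituting u = (x − 0)·sqrt(5n) gives I(n) = (1/sqrt(5n)) ∫_{−∞}^{∞} e^(−u^2) du = sqrt(π/(5n)).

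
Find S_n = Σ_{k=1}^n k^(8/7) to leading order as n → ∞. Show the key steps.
S_n ~ (7/15) · n^(15/7)

Integral comparison: Σ_{k=1}^n k^(8/7) = ∫_0^n x^(8/7) dx + O(n^(8/7)). The integral is n^(1 + 8/7) / (1 + 8/7) = n^((8+7)/7) / ((8+7)/7) = (7/15) · n^(15/7).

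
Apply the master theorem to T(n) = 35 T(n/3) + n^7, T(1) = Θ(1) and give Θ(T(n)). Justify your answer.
T(n) = Θ(n^7)

log_3 35 ≈ 3.236. f(n) = n^7 dominates n^(log_3 35) since 7 > 3.236, and the regularity condition a·f(n/b) = 35·(n/3)^7 = (35/2187)·n^7 ≤ c·f(n) holds with c = 35/2187 ≈ 0.016 < 1. So this is Case 3: T(n) = Θ(f(n)) = Θ(n^7).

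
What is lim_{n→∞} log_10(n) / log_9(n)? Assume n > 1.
lim = ln(9) / ln(10) = log_10(9)

Change of base: log_10(n) = ln n / ln 10 and log_9(n) = ln n / ln 9. The ratio is (ln n / ln 10) · (ln 9 / ln n) = ln 9 / ln 10, a constant independent of n. So the limit is ln 9 / ln 10 = log_10(9).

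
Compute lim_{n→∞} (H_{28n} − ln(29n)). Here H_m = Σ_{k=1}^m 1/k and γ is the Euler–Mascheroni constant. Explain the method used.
lim = ln(28/29) + γ

By Euler-Maclaurin, H_m = ln m + γ + O(1/m). So
  H_{28n} − ln(29n) = ln(28n) + γ − ln(29n) + O(1/n)
                       = ln(28/29) + γ + O(1/n).
Hence the limit is ln(28/29) + γ.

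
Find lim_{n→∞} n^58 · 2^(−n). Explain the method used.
lim = 0

Exponentials with base > 1 dominate every fixed polynomial: for any fixed c, n^c / 2^n → 0 as n → ∞ (e.g. by the ratio test, or by writing 2^n = e^(n ln 2) and noting e^(n ln 2) / n^c → ∞). Hence n^58 · 2^(−n) = n^58 / 2^n → 0.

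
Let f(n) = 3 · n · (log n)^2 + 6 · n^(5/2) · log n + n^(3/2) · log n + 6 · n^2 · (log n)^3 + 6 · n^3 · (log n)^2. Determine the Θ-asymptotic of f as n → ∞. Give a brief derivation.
f(n) ∈ Θ(n^3 · (log n)^2)

Compare the terms by growth order. For large n, n^a · (log n)^b dominates n^a' · (log n)^b' iff a > a', or (a = a' and b > b'). Ranking the 5 terms shows the dominant one is 6 · n^3 · (log n)^2. Hence f(n) ∈ Θ(n^3 · (log n)^2).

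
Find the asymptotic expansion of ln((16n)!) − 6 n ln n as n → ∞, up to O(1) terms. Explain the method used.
ln((16n)!) − 6 n ln n = 10 n ln n + 16(ln 16 − 1) n + (1/2) ln(2π·16n) + O(1/n)

Stirling: ln((16n)!) = 16n ln(16n) − 16n + (1/2) ln(2π·16n) + O(1/n).
Expand 16n ln(16n) = 16n (ln n + ln 16) = 16n ln n + 16n ln 16.
Subtract 6n ln n: leading term is (16 − 6) n ln n = 10 n ln n. The next term is 16n ln 16 − 16n = 16(ln 16 − 1) n. Then the (1/2) ln(2π·16n) correction.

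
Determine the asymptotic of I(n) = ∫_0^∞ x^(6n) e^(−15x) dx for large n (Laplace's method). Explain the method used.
I(n) ~ (sqrt(2π·6n) / 15) · (6n/(15e))^(6n)

Write the integrand as exp(6n ln x − 15x) and set f(x) = 6n ln x − 15x. Then f'(x) = 6n/x − 15 = 0 at x* = 6n/15, and f''(x*) = −6n/x*^2 = −15^2/(6n). Laplace's method (interior maximum) gives
  I(n) ~ e^(f(x*)) · sqrt(2π / |f''(x*)|)
        = exp(6n ln(6n/15) − 6n) · sqrt(2π · 6n / 15^2)
        = (6n/15)^(6n) e^(−6n) · sqrt(2π·6n) / 15
        = (sqrt(2π·6n) / 15) · (6n/(15e))^(6n).
This matches Γ(6n+1)/15^(6n+1) with Stirling applied to Γ.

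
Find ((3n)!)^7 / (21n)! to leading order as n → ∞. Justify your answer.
((3n)!)^7/(21n)! ~ ((2π·3n)^(6/2) / sqrt(7)) · 7^(−7·3n)  →  0

Write N = 3n. Stirling: N! ~ sqrt(2π N)(N/e)^N and (7N)! ~ sqrt(2π·7N)·(7N/e)^(7N).
  (N!)^7/(7N)! ~ (2π N)^(7/2) (N/e)^(7N) / [sqrt(2π·7N) (7N/e)^(7N)]
     = (2π N)^(7/2) / sqrt(2π·7N) · (N/(7N))^(7N)
     = (2π N)^((7−1)/2) / sqrt(7) · 7^(−7N).
Since 7^7 > 1, the factor 7^(−7N) decays exponentially, so the ratio → 0. Substituting N = 3n gives the stated form.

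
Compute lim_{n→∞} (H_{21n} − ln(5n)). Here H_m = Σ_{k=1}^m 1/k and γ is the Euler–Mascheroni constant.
lim = ln(21/5) + γ

By Euler-Maclaurin, H_m = ln m + γ + O(1/m). So
  H_{21n} − ln(5n) = ln(21n) + γ − ln(5n) + O(1/n)
                       = ln(21/5) + γ + O(1/n).
Hence the limit is ln(21/5) + γ.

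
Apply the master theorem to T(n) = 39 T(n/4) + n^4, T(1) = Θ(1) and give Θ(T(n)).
T(n) = Θ(n^4)

log_4 39 ≈ 2.643. f(n) = n^4 dominates n^(log_4 39) since 4 > 2.643, and the regularity condition a·f(n/b) = 39·(n/4)^4 = (39/256)·n^4 ≤ c·f(n) holds with c = 39/256 ≈ 0.152 < 1. So this is Case 3: T(n) = Θ(f(n)) = Θ(n^4).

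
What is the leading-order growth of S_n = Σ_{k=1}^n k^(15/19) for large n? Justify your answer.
S_n ~ (19/34) · n^(34/19)

Integral comparison: Σ_{k=1}^n k^(15/19) = ∫_0^n x^(15/19) dx + O(n^(15/19)). The integral is n^(1 + 15/19) / (1 + 15/19) = n^((15+19)/19) / ((15+19)/19) = (19/34) · n^(34/19).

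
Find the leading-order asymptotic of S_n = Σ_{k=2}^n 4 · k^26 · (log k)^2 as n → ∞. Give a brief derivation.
S_n ~ 4 · n^27 · (log n)^2 / 27

By integral comparison, S_n = ∫_1^n 4 · x^26 · (log x)^2 dx + O(n^26 · (log n)^2). For the integral, the leading term of ∫_1^n x^26 (log x)^2 dx is n^27/27 · (log n)^2 (by repeated integration by parts; each step lowers the log-exponent and produces a relatively O(1/log n) correction). Hence S_n ~ 4 · n^27 · (log n)^2 / 27.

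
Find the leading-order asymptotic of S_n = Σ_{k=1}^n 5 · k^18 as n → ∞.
S_n ~ 5 · n^19 / 19

By integral comparison (Euler-Maclaurin), Σ_{k=1}^n 5 · k^18 = 5 · ∫_0^n x^18 dx + O(n^18) = 5 · n^19/19 + O(n^18). (Equivalently, Faulhaber's formula gives the same leading term.)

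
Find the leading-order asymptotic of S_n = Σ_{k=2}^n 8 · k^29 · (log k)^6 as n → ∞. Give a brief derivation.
S_n ~ 4 · n^30 · (log n)^6 / 15

By integral comparison, S_n = ∫_1^n 8 · x^29 · (log x)^6 dx + O(n^29 · (log n)^6). For the integral, the leading term of ∫_1^n x^29 (log x)^6 dx is n^30/30 · (log n)^6 (by repeated integration by parts; each step lowers the log-exponent and produces a relatively O(1/log n) correction). Hence S_n ~ 4 · n^30 · (log n)^6 / 15.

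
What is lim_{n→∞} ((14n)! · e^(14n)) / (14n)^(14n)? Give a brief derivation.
lim = ∞

Stirling: (14n)! ~ sqrt(2π·14n) · (14n/e)^(14n). Hence
  (14n)! · e^(14n) / (14n)^(14n) ~ sqrt(2π·14n) = sqrt(2π·14) · sqrt(n) → ∞.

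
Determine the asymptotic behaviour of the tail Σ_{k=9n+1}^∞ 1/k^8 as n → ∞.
Σ_{k>9n} 1/k^8 ~ 1/(7 · (9n)^7)

Compare to the integral: ∫_{9n}^∞ x^(−8) dx = [−x^(−7)/7]_{9n}^∞ = 1/((8−1)·(9n)^7). Euler-Maclaurin then gives
  Σ_{k>9n} 1/k^8 = ∫_{9n}^∞ dx/x^8 − 1/(2·(9n)^8) + O(1/(9n)^9).
(Equivalently this is ζ(8) − Σ_{k≤9n} 1/k^8.)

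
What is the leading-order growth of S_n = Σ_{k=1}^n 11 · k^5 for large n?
S_n ~ 11 · n^6 / 6

By integral comparison (Euler-Maclaurin), Σ_{k=1}^n 11 · k^5 = 11 · ∫_0^n x^5 dx + O(n^5) = 11 · n^6/6 + O(n^5). (Equivalently, Faulhaber's formula gives the same leading term.)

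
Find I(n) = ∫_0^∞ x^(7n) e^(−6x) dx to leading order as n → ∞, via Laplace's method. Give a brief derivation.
I(n) ~ (sqrt(2π·7n) / 6) · (7n/(6e))^(7n)

Write the integrand as exp(7n ln x − 6x) and set f(x) = 7n ln x − 6x. Then f'(x) = 7n/x − 6 = 0 at x* = 7n/6, and f''(x*) = −7n/x*^2 = −6^2/(7n). Laplace's method (interior maximum) gives
  I(n) ~ e^(f(x*)) · sqrt(2π / |f''(x*)|)
        = exp(7n ln(7n/6) − 7n) · sqrt(2π · 7n / 6^2)
        = (7n/6)^(7n) e^(−7n) · sqrt(2π·7n) / 6
        = (sqrt(2π·7n) / 6) · (7n/(6e))^(7n).
This matches Γ(7n+1)/6^(7n+1) with Stirling applied to Γ.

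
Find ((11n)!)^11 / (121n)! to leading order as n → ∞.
((11n)!)^11/(121n)! ~ ((2π·11n)^(10/2) / sqrt(11)) · 11^(−11·11n)  →  0

Write N = 11n. Stirling: N! ~ sqrt(2π N)(N/e)^N and (11N)! ~ sqrt(2π·11N)·(11N/e)^(11N).
  (N!)^11/(11N)! ~ (2π N)^(11/2) (N/e)^(11N) / [sqrt(2π·11N) (11N/e)^(11N)]
     = (2π N)^(11/2) / sqrt(2π·11N) · (N/(11N))^(11N)
     = (2π N)^((11−1)/2) / sqrt(11) · 11^(−11N).
Since 11^11 > 1, the factor 11^(−11N) decays exponentially, so the ratio → 0. Substituting N = 11n gives the stated form.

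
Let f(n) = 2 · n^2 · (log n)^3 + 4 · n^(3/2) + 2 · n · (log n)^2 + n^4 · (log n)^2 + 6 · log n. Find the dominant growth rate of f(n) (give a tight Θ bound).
f(n) ∈ Θ(n^4 · (log n)^2)

Compare the terms by growth order. For large n, n^a · (log n)^b dominates n^a' · (log n)^b' iff a > a', or (a = a' and b > b'). Ranking the 5 terms shows the dominant one is n^4 · (log n)^2. Hence f(n) ∈ Θ(n^4 · (log n)^2).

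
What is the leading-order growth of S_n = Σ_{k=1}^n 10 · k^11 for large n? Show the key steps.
S_n ~ 5 · n^12 / 6

By integral comparison (Euler-Maclaurin), Σ_{k=1}^n 10 · k^11 = 10 · ∫_0^n x^11 dx + O(n^11) = 10 · n^12/12 = 5 · n^12 / 6 + O(n^11). (Equivalently, Faulhaber's formula gives the same leading term.)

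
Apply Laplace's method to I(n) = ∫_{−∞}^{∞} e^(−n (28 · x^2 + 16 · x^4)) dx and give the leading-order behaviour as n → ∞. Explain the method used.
I(n) ~ sqrt(π/(28n))

φ(x) = 28 · x^2 + 16 · x^4 has its unique global minimum at x* = 0 (since φ'(x) = 56x + 64x^3 = 0 only at x = 0 for real x with both coefficients positive, and φ → ∞ as |x| → ∞). At x* = 0, φ(0) = 0 and φ''(0) = 56. Laplace's method then gives
  I(n) ~ sqrt(2π / (n · φ''(0))) · e^(−n φ(0)) = sqrt(2π / (56n)) = sqrt(π/(28n)).
The 16 · x^4 term contributes only at subleading order (an O(1/n) relative correction).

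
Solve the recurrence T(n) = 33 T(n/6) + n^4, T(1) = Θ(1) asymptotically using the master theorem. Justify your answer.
T(n) = Θ(n^4)

log_6 33 ≈ 1.951. f(n) = n^4 dominates n^(log_6 33) since 4 > 1.951, and the regularity condition a·f(n/b) = 33·(n/6)^4 = (33/1296)·n^4 ≤ c·f(n) holds with c = 33/1296 ≈ 0.0255 < 1. So this is Case 3: T(n) = Θ(f(n)) = Θ(n^4).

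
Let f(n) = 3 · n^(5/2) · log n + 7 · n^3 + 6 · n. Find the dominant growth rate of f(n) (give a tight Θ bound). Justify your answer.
f(n) ∈ Θ(n^3)

Compare the terms by growth order. For large n, n^a · (log n)^b dominates n^a' · (log n)^b' iff a > a', or (a = a' and b > b'). Ranking the 3 terms shows the dominant one is 7 · n^3. Hence f(n) ∈ Θ(n^3).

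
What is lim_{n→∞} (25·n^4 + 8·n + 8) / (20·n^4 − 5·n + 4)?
lim = 25/20 = 5/4

For large n the leading n^4 terms dominate both numerator and denominator. Dividing top and bottom by n^4, every other term tends to 0, leaving 25/20 = 5/4.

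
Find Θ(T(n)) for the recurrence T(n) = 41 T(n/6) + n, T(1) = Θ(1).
T(n) = Θ(n^(log_6 41))

Master theorem: compare f(n) = n to n^(log_6 41) where log_6 41 ≈ 2.073. Since 1 < log_6 41, we have f(n) = O(n^(log_6 41 − ε)) for some ε > 0 — Case 1. Hence T(n) = Θ(n^(log_6 41)).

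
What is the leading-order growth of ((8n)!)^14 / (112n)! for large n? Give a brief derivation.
((8n)!)^14/(112n)! ~ ((2π·8n)^(13/2) / sqrt(14)) · 14^(−14·8n)  →  0

Write N = 8n. Stirling: N! ~ sqrt(2π N)(N/e)^N and (14N)! ~ sqrt(2π·14N)·(14N/e)^(14N).
  (N!)^14/(14N)! ~ (2π N)^(14/2) (N/e)^(14N) / [sqrt(2π·14N) (14N/e)^(14N)]
     = (2π N)^(14/2) / sqrt(2π·14N) · (N/(14N))^(14N)
     = (2π N)^((14−1)/2) / sqrt(14) · 14^(−14N).
Since 14^14 > 1, the factor 14^(−14N) decays exponentially, so the ratio → 0. Substituting N = 8n gives the stated form.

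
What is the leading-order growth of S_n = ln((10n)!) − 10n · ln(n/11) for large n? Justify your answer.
S_n ~ 10n · (ln 110 − 1) + O(ln n)

Stirling: ln((10n)!) = 10n ln(10n) − 10n + O(ln n).
  S_n = 10n ln(10n) − 10n − 10n ln(n/11) + O(ln n)
      = 10n ln(10n) − 10n ln n + 10n ln 11 − 10n + O(ln n)
      = 10n ln 10 + 10n ln 11 − 10n + O(ln n)
      = 10n (ln 110 − 1) + O(ln n).
Numerically ln(110) − 1 ≈ 3.7005.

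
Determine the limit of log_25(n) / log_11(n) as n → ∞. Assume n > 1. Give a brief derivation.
lim = ln(11) / ln(25) = log_25(11)

Change of base: log_25(n) = ln n / ln 25 and log_11(n) = ln n / ln 11. The ratio is (ln n / ln 25) · (ln 11 / ln n) = ln 11 / ln 25, a constant independent of n. So the limit is ln 11 / ln 25 = log_25(11).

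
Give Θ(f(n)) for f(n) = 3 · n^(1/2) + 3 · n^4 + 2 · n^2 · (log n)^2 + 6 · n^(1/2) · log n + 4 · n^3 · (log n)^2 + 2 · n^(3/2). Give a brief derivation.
f(n) ∈ Θ(n^4)

Compare the terms by growth order. For large n, n^a · (log n)^b dominates n^a' · (log n)^b' iff a > a', or (a = a' and b > b'). Ranking the 6 terms shows the dominant one is 3 · n^4. Hence f(n) ∈ Θ(n^4).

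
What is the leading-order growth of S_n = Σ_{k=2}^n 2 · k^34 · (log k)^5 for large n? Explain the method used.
S_n ~ 2 · n^35 · (log n)^5 / 35

By integral comparison, S_n = ∫_1^n 2 · x^34 · (log x)^5 dx + O(n^34 · (log n)^5). For the integral, the leading term of ∫_1^n x^34 (log x)^5 dx is n^35/35 · (log n)^5 (by repeated integration by parts; each step lowers the log-exponent and produces a relatively O(1/log n) correction). Hence S_n ~ 2 · n^35 · (log n)^5 / 35.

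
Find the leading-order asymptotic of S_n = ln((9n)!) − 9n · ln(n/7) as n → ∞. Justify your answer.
S_n ~ 9n · (ln 63 − 1) + O(ln n)

Stirling: ln((9n)!) = 9n ln(9n) − 9n + O(ln n).
  S_n = 9n ln(9n) − 9n − 9n ln(n/7) + O(ln n)
      = 9n ln(9n) − 9n ln n + 9n ln 7 − 9n + O(ln n)
      = 9n ln 9 + 9n ln 7 − 9n + O(ln n)
      = 9n (ln 63 − 1) + O(ln n).
Numerically ln(63) − 1 ≈ 3.1431.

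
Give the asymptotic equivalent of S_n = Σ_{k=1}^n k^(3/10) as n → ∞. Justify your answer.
S_n ~ (10/13) · n^(13/10)

Integral comparison: Σ_{k=1}^n k^(3/10) = ∫_0^n x^(3/10) dx + O(n^(3/10)). The integral is n^(1 + 3/10) / (1 + 3/10) = n^((3+10)/10) / ((3+10)/10) = (10/13) · n^(13/10).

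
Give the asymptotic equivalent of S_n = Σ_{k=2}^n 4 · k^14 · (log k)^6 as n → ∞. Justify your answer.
S_n ~ 4 · n^15 · (log n)^6 / 15

By integral comparison, S_n = ∫_1^n 4 · x^14 · (log x)^6 dx + O(n^14 · (log n)^6). For the integral, the leading term of ∫_1^n x^14 (log x)^6 dx is n^15/15 · (log n)^6 (by repeated integration by parts; each step lowers the log-exponent and produces a relatively O(1/log n) correction). Hence S_n ~ 4 · n^15 · (log n)^6 / 15.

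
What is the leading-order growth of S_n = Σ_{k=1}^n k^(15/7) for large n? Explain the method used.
S_n ~ (7/22) · n^(22/7)

Integral comparison: Σ_{k=1}^n k^(15/7) = ∫_0^n x^(15/7) dx + O(n^(15/7)). The integral is n^(1 + 15/7) / (1 + 15/7) = n^((15+7)/7) / ((15+7)/7) = (7/22) · n^(22/7).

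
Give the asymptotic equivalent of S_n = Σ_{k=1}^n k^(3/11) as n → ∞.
S_n ~ (11/14) · n^(14/11)

Integral comparison: Σ_{k=1}^n k^(3/11) = ∫_0^n x^(3/11) dx + O(n^(3/11)). The integral is n^(1 + 3/11) / (1 + 3/11) = n^((3+11)/11) / ((3+11)/11) = (11/14) · n^(14/11).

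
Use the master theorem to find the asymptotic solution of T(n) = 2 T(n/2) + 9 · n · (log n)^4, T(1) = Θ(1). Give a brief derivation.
T(n) = Θ(n · (log n)^5)

Here log_2 2 = 1 and f(n) = 9 · n · (log n)^4 = Θ(n^(log_2 2) · (log n)^4). This is the extended Case 2 of the master theorem (f matches the critical exponent up to log factors), giving T(n) = Θ(n^(log_2 2) · (log n)^(4+1)) = Θ(n · (log n)^5).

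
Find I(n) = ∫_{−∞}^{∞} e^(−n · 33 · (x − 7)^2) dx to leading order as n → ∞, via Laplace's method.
I(n) = sqrt(π/(33n))

Here φ(x) = 33 · (x − 7)^2 has its unique minimum at x* = 7 with φ(x*) = 0 and φ''(x*) = 66. Laplace's method gives
  I(n) ~ e^(−n φ(x*)) · sqrt(2π / (n · φ''(x*))) = sqrt(2π / (66n)) = sqrt(π/(33n)).
This is exact: substituting u = (x − 7)·sqrt(33n) gives I(n) = (1/sqrt(33n)) ∫_{−∞}^{∞} e^(−u^2) du = sqrt(π/(33n)).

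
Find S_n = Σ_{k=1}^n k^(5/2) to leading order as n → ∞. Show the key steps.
S_n ~ (2/7) · n^(7/2)

Integral comparison: Σ_{k=1}^n k^(5/2) = ∫_0^n x^(5/2) dx + O(n^(5/2)). The integral is n^(1 + 5/2) / (1 + 5/2) = n^((5+2)/2) / ((5+2)/2) = (2/7) · n^(7/2).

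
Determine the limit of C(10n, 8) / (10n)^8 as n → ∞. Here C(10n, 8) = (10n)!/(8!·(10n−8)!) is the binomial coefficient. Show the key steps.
lim = 1/8! = 1/40320

With N = 10n → ∞: C(N, 8) / N^8 = [N(N−1)…(N−7)] / (8! · N^8) = (1/8!) · 1 · (1 − 1/(10n)) · … · (1 − 7/(10n)). Each factor → 1 as N → ∞, so the limit is 1/8! = 1/40320.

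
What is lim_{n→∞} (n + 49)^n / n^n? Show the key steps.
lim = e^49

Rewrite as (1 + 49/n)^(n). By the standard limit (1 + x/n)^n → e^x, we have (1 + 49/n)^n → e^49, and raising to the 1st power gives e^49.
More precisely, ln[(1 + 49/n)^(n)] = n · ln(1 + 49/n) = n · (49/n + O(1/n^2)) = 49 + O(1/n) → 49.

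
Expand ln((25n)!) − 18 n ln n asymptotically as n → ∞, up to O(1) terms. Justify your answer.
ln((25n)!) − 18 n ln n = 7 n ln n + 25(ln 25 − 1) n + (1/2) ln(2π·25n) + O(1/n)

Stirling: ln((25n)!) = 25n ln(25n) − 25n + (1/2) ln(2π·25n) + O(1/n).
Expand 25n ln(25n) = 25n (ln n + ln 25) = 25n ln n + 25n ln 25.
Subtract 18n ln n: leading term is (25 − 18) n ln n = 7 n ln n. The next term is 25n ln 25 − 25n = 25(ln 25 − 1) n. Then the (1/2) ln(2π·25n) correction.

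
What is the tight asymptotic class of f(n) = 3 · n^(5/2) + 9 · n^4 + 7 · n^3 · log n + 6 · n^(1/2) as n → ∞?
f(n) ∈ Θ(n^4)

Compare the terms by growth order. For large n, n^a · (log n)^b dominates n^a' · (log n)^b' iff a > a', or (a = a' and b > b'). Ranking the 4 terms shows the dominant one is 9 · n^4. Hence f(n) ∈ Θ(n^4).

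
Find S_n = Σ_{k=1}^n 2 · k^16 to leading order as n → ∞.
S_n ~ 2 · n^17 / 17

By integral comparison (Euler-Maclaurin), Σ_{k=1}^n 2 · k^16 = 2 · ∫_0^n x^16 dx + O(n^16) = 2 · n^17/17 + O(n^16). (Equivalently, Faulhaber's formula gives the same leading term.)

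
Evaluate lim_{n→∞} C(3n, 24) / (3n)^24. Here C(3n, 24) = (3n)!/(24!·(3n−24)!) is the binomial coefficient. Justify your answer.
lim = 1/24! = 1/620448401733239439360000

With N = 3n → ∞: C(N, 24) / N^24 = [N(N−1)…(N−23)] / (24! · N^24) = (1/24!) · 1 · (1 − 1/(3n)) · … · (1 − 23/(3n)). Each factor → 1 as N → ∞, so the limit is 1/24! = 1/620448401733239439360000.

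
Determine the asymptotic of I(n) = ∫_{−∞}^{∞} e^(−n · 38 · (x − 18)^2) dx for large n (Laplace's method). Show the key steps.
I(n) = sqrt(π/(38n))

Here φ(x) = 38 · (x − 18)^2 has its unique minimum at x* = 18 with φ(x*) = 0 and φ''(x*) = 76. Laplace's method gives
  I(n) ~ e^(−n φ(x*)) · sqrt(2π / (n · φ''(x*))) = sqrt(2π / (76n)) = sqrt(π/(38n)).
This is exact: substituting u = (x − 18)·sqrt(38n) gives I(n) = (1/sqrt(38n)) ∫_{−∞}^{∞} e^(−u^2) du = sqrt(π/(38n)).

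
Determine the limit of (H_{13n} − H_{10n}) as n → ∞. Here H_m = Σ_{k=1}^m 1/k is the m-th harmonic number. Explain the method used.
lim = ln(13/10)

Euler-Maclaurin gives H_m = ln m + γ + 1/(2m) + O(1/m^2). The γ and O(1/m) terms cancel in the difference:
  H_{13n} − H_{10n} = ln(13n) − ln(10n) + O(1/n) = ln(13/10) + O(1/n).
Hence the limit is ln(13/10).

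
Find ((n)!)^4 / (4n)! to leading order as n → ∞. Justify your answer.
((n)!)^4/(4n)! ~ ((2π·n)^(3/2) / 2) · 4^(−4·n)  →  0

Write N = n. Stirling: N! ~ sqrt(2π N)(N/e)^N and (4N)! ~ sqrt(2π·4N)·(4N/e)^(4N).
  (N!)^4/(4N)! ~ (2π N)^(4/2) (N/e)^(4N) / [sqrt(2π·4N) (4N/e)^(4N)]
     = (2π N)^(4/2) / sqrt(2π·4N) · (N/(4N))^(4N)
     = (2π N)^((4−1)/2) / 2 · 4^(−4N).
Since 4^4 > 1, the factor 4^(−4N) decays exponentially, so the ratio → 0. Substituting N = n gives the stated form.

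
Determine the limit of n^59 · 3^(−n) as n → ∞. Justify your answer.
lim = 0

Exponentials with base > 1 dominate every fixed polynomial: for any fixed c, n^c / 3^n → 0 as n → ∞ (e.g. by the ratio test, or by writing 3^n = e^(n ln 3) and noting e^(n ln 3) / n^c → ∞). Hence n^59 · 3^(−n) = n^59 / 3^n → 0.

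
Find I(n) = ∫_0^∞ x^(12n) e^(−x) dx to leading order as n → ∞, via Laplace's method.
I(n) ~ sqrt(2π·12n) · (12n/e)^(12n)

Write the integrand as exp(12n ln x − x) and set f(x) = 12n ln x − x. Then f'(x) = 12n/x − 1 = 0 at x* = 12n, and f''(x*) = −12n/x*^2 = −1/(12n). Laplace's method (interior maximum) gives
  I(n) ~ e^(f(x*)) · sqrt(2π / |f''(x*)|)
        = exp(12n ln(12n) − 12n) · sqrt(2π · 12n)
        = (12n)^(12n) e^(−12n) · sqrt(2π·12n)
        = sqrt(2π·12n) · (12n/e)^(12n).
This matches Γ(12n+1) with Stirling applied to Γ.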